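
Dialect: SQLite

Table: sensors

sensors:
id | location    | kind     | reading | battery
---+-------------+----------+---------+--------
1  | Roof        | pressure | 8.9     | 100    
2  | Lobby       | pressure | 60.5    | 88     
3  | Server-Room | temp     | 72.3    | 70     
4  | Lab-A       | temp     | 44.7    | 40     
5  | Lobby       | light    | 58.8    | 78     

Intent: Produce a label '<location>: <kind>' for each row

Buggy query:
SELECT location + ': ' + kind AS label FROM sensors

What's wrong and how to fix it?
Bug: SQLite uses || for string concatenation; + coerces text to numbers (yielding 0)

Fix: Replace + with || to concatenate text

Corrected query:
SELECT location || ': ' || kind AS label FROM sensors

Result:
label            
-----------------
Roof: pressure   
Lobby: pressure  
Server-Room: temp
Lab-A: temp      
Lobby: light     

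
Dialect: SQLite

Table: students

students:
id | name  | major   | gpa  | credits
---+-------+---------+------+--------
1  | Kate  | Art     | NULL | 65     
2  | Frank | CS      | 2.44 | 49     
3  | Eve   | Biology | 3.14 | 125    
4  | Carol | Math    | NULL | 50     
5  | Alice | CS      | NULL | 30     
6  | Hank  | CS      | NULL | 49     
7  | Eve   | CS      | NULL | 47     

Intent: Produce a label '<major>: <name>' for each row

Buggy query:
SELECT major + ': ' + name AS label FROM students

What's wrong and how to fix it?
Bug: SQLite uses || for string concatenation; + coerces text to numbers (yielding 0)

Fix: Replace + with || to concatenate text

Corrected query:
SELECT major || ': ' || name AS label FROM students

Result:
label       
------------
Art: Kate   
CS: Frank   
Biology: Eve
Math: Carol 
CS: Alice   
CS: Hank    
CS: Eve     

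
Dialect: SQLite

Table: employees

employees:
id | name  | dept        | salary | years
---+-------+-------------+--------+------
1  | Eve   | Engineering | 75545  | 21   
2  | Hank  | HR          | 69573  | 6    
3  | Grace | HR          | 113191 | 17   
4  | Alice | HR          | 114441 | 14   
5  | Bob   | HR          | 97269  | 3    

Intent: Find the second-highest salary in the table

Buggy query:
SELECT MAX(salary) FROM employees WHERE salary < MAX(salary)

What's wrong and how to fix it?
Bug: MAX(salary) on the right of the comparison is an aggregate-in-WHERE error

Fix: Compute the overall MAX in a subquery, then take MAX of rows below it

Corrected query:
SELECT MAX(salary) FROM employees WHERE salary < (SELECT MAX(salary) FROM employees)

Result:
MAX(salary)
-----------
113191     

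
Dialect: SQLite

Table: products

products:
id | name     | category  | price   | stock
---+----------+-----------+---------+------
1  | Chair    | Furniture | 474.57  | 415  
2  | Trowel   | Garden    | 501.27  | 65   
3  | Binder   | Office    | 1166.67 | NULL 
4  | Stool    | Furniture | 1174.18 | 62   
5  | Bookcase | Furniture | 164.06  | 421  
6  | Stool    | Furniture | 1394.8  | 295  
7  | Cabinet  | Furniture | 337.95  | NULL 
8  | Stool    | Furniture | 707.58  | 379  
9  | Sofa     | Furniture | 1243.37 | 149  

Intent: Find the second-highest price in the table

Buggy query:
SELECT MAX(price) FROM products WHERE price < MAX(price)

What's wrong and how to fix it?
Bug: The inner MAX is an aggregate inside WHERE, which is not allowed

Fix: Put the inner MAX in a scalar subquery

Corrected query:
SELECT MAX(price) FROM products WHERE price < (SELECT MAX(price) FROM products)

Result:
MAX(price)
----------
1243.37   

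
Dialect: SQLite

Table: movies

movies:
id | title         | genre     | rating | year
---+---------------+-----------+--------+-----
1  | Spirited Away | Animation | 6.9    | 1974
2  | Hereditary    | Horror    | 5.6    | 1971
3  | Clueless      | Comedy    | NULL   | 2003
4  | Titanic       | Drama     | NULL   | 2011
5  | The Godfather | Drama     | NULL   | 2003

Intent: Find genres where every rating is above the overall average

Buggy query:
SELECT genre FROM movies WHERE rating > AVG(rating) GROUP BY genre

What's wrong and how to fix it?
Bug: WHERE evaluates per row before aggregation, so AVG() is unavailable

Fix: Use a subquery for AVG and a HAVING MIN(...) filter so the condition holds for every row in the group

Corrected query:
SELECT genre FROM movies GROUP BY genre HAVING MIN(rating) > (SELECT AVG(rating) FROM movies)

Result:
genre    
---------
Animation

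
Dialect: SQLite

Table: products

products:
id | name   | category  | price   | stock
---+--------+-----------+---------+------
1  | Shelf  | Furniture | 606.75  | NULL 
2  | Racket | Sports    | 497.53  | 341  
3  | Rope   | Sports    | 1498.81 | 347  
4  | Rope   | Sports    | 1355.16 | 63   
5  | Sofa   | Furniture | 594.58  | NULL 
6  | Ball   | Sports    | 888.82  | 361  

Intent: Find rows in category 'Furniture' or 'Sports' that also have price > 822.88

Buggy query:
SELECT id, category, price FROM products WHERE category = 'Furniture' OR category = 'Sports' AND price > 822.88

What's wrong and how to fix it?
Bug: AND binds tighter than OR, so this parses as category = 'Furniture' OR (category = 'Sports' AND price > 822.88)

Fix: Group the OR with parentheses (or use IN), then AND the threshold

Corrected query:
SELECT id, category, price FROM products WHERE (category = 'Furniture' OR category = 'Sports') AND price > 822.88

Result:
id | category | price  
---+----------+--------
3  | Sports   | 1498.81
4  | Sports   | 1355.16
6  | Sports   | 888.82 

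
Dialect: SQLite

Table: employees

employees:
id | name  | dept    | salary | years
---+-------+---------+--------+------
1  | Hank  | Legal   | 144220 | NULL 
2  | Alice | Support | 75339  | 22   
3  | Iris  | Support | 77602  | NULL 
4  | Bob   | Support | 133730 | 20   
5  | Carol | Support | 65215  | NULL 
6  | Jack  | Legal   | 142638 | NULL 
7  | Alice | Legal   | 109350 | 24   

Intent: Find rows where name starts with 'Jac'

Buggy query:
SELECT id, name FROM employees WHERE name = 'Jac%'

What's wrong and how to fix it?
Bug: Wildcards only work with LIKE; '=' treats '%' as a literal character

Fix: Replace '=' with LIKE so 'Jac%' is treated as a pattern

Corrected query:
SELECT id, name FROM employees WHERE name LIKE 'Jac%'

Result:
id | name
---+-----
6  | Jack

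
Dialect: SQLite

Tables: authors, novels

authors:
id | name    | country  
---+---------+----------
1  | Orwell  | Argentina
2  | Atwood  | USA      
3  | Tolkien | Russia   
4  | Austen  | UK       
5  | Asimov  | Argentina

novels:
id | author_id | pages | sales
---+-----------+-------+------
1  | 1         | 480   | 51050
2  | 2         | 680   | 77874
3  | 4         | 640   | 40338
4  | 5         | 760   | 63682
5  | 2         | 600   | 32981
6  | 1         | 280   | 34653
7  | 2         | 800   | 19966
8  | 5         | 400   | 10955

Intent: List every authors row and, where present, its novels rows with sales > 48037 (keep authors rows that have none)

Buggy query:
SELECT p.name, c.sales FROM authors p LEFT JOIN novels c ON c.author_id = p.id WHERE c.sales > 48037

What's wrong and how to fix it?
Bug: Filtering c.sales in WHERE discards the NULL rows produced by LEFT JOIN, turning it into an inner join

Fix: Move the right-table condition into the ON clause so unmatched parents are kept

Corrected query:
SELECT p.name, c.sales FROM authors p LEFT JOIN novels c ON c.author_id = p.id AND c.sales > 48037

Result:
name    | sales
--------+------
Orwell  | 51050
Atwood  | 77874
Tolkien | NULL 
Austen  | NULL 
Asimov  | 63682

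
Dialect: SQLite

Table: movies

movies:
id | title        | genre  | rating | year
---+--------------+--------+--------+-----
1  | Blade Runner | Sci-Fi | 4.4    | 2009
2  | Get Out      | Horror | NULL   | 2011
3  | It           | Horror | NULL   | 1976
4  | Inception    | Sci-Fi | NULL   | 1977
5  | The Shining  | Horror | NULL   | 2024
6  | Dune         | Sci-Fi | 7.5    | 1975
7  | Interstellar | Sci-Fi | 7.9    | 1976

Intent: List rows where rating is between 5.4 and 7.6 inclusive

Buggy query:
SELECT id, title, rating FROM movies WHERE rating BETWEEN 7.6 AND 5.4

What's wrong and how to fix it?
Bug: The bounds are reversed; BETWEEN a AND b requires a <= b to match anything

Fix: Write BETWEEN 5.4 AND 7.6

Corrected query:
SELECT id, title, rating FROM movies WHERE rating BETWEEN 5.4 AND 7.6

Result:
id | title | rating
---+-------+-------
6  | Dune  | 7.5   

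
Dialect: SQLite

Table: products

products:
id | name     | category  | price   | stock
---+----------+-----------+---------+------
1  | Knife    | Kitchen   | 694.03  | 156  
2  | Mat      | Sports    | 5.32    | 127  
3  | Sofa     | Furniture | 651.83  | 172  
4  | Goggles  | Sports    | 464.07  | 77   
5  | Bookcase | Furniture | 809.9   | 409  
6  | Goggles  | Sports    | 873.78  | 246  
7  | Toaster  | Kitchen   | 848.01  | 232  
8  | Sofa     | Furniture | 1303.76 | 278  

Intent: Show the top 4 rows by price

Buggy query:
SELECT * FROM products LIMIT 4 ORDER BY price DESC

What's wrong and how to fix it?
Bug: ORDER BY cannot follow LIMIT; LIMIT is the final clause

Fix: Swap the clauses: ORDER BY first, then LIMIT

Corrected query:
SELECT * FROM products ORDER BY price DESC LIMIT 4

Result:
id | name     | category  | price   | stock
---+----------+-----------+---------+------
8  | Sofa     | Furniture | 1303.76 | 278  
6  | Goggles  | Sports    | 873.78  | 246  
7  | Toaster  | Kitchen   | 848.01  | 232  
5  | Bookcase | Furniture | 809.9   | 409  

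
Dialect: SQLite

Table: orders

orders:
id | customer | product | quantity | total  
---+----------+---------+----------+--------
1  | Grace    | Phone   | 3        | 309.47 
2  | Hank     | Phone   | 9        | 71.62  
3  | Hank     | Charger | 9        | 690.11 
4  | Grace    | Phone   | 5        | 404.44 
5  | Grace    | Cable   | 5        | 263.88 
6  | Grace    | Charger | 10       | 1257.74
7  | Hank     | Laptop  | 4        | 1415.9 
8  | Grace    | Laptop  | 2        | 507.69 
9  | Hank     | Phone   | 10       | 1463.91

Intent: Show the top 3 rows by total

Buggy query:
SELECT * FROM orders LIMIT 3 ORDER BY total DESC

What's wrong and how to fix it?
Bug: ORDER BY cannot follow LIMIT; LIMIT is the final clause

Fix: Swap the clauses: ORDER BY first, then LIMIT

Corrected query:
SELECT * FROM orders ORDER BY total DESC LIMIT 3

Result:
id | customer | product | quantity | total  
---+----------+---------+----------+--------
9  | Hank     | Phone   | 10       | 1463.91
7  | Hank     | Laptop  | 4        | 1415.9 
6  | Grace    | Charger | 10       | 1257.74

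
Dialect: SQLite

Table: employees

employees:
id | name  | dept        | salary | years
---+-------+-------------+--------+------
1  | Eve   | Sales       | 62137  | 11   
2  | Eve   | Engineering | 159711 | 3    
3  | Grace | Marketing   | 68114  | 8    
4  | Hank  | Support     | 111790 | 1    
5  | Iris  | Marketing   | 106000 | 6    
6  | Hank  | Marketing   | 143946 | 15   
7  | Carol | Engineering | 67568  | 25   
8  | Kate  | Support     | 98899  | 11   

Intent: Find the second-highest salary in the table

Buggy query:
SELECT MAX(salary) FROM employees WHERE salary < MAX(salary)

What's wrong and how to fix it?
Bug: The inner MAX is an aggregate inside WHERE, which is not allowed

Fix: Put the inner MAX in a scalar subquery

Corrected query:
SELECT MAX(salary) FROM employees WHERE salary < (SELECT MAX(salary) FROM employees)

Result:
MAX(salary)
-----------
143946     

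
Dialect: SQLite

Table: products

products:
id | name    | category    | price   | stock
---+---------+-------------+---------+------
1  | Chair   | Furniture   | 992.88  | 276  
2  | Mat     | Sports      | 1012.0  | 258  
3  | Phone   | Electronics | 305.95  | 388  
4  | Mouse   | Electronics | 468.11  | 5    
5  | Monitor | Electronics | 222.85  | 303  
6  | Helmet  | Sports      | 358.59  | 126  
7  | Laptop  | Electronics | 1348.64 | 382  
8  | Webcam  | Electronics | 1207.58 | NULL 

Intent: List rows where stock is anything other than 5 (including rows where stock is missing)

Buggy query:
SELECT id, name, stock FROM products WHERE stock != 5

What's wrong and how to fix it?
Bug: Inequality against NULL is unknown, not true; rows with NULL are dropped

Fix: Add an explicit OR stock IS NULL to include the missing-value rows

Corrected query:
SELECT id, name, stock FROM products WHERE stock != 5 OR stock IS NULL

Result:
id | name    | stock
---+---------+------
1  | Chair   | 276  
2  | Mat     | 258  
3  | Phone   | 388  
5  | Monitor | 303  
6  | Helmet  | 126  
7  | Laptop  | 382  
8  | Webcam  | NULL 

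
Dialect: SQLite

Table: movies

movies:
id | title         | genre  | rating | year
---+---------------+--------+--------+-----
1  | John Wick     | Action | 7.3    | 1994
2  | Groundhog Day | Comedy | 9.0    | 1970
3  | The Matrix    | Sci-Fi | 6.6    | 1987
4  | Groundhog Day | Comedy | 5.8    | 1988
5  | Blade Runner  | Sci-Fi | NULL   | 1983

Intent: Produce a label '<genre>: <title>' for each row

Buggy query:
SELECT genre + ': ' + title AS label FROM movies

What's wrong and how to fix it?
Bug: SQLite uses || for string concatenation; + coerces text to numbers (yielding 0)

Fix: Replace + with || to concatenate text

Corrected query:
SELECT genre || ': ' || title AS label FROM movies

Result:
label                
---------------------
Action: John Wick    
Comedy: Groundhog Day
Sci-Fi: The Matrix   
Comedy: Groundhog Day
Sci-Fi: Blade Runner 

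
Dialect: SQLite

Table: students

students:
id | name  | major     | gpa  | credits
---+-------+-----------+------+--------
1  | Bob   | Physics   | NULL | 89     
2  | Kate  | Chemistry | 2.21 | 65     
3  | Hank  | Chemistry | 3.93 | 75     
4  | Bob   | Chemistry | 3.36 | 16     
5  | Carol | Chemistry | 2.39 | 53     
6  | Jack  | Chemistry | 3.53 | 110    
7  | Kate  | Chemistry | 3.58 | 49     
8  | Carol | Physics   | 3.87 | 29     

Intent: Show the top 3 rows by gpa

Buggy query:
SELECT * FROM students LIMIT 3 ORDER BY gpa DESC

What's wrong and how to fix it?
Bug: ORDER BY cannot follow LIMIT; LIMIT is the final clause

Fix: Sort with ORDER BY, then apply LIMIT

Corrected query:
SELECT * FROM students ORDER BY gpa DESC LIMIT 3

Result:
id | name  | major     | gpa  | credits
---+-------+-----------+------+--------
3  | Hank  | Chemistry | 3.93 | 75     
8  | Carol | Physics   | 3.87 | 29     
7  | Kate  | Chemistry | 3.58 | 49     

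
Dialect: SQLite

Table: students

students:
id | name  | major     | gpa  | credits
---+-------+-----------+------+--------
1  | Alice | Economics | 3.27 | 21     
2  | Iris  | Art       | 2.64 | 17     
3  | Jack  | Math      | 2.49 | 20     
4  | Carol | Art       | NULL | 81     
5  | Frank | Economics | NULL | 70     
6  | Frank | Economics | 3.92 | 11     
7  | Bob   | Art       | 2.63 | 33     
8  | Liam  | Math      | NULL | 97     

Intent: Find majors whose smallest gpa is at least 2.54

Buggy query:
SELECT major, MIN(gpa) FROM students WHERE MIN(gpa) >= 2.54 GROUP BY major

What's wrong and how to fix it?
Bug: Aggregates like MIN are computed per group after WHERE runs

Fix: Use HAVING for the per-group MIN condition

Corrected query:
SELECT major, MIN(gpa) FROM students GROUP BY major HAVING MIN(gpa) >= 2.54

Result:
major     | MIN(gpa)
----------+---------
Art       | 2.63    
Economics | 3.27    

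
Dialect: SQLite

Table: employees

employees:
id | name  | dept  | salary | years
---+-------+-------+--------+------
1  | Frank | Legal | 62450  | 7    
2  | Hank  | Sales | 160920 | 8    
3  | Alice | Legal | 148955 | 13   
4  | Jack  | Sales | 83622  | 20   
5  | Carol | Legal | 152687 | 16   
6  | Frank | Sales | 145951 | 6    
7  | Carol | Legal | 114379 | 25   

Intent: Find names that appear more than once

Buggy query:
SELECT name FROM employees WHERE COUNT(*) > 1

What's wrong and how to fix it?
Bug: COUNT(*) is an aggregate and cannot be used in WHERE

Fix: GROUP BY name, then filter groups with HAVING COUNT(*) > 1

Corrected query:
SELECT name FROM employees GROUP BY name HAVING COUNT(*) > 1

Result:
name 
-----
Carol
Frank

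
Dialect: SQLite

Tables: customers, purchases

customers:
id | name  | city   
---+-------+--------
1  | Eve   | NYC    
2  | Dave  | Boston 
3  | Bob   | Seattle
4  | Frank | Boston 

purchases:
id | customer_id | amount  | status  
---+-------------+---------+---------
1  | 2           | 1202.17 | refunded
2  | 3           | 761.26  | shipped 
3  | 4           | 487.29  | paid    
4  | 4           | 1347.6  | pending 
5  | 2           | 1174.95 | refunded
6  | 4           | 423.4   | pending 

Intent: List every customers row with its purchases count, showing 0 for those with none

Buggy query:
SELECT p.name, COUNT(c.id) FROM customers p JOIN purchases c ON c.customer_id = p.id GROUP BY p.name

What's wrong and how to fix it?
Bug: An inner join excludes parents with zero children

Fix: Switch to LEFT JOIN to retain unmatched parent rows

Corrected query:
SELECT p.name, COUNT(c.id) FROM customers p LEFT JOIN purchases c ON c.customer_id = p.id GROUP BY p.name

Result:
name  | COUNT(c.id)
------+------------
Bob   | 1          
Dave  | 2          
Eve   | 0          
Frank | 3          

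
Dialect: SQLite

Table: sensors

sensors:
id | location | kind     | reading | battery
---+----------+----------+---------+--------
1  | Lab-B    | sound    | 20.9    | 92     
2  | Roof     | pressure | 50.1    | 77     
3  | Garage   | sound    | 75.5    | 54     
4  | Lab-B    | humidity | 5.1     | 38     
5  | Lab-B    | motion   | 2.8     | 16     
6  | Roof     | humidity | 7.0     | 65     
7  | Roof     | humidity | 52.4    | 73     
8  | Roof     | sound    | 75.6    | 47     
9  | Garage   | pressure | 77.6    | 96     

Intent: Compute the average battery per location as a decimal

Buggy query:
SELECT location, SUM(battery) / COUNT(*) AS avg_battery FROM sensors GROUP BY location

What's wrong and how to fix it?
Bug: SUM(battery) and COUNT(*) are both integers; the division truncates the fractional part

Fix: Cast one side to REAL so the division keeps the fractional part

Corrected query:
SELECT location, SUM(battery) * 1.0 / COUNT(*) AS avg_battery FROM sensors GROUP BY location

Result:
location | avg_battery
---------+------------
Garage   | 75         
Lab-B    | 48.666667  
Roof     | 65.5       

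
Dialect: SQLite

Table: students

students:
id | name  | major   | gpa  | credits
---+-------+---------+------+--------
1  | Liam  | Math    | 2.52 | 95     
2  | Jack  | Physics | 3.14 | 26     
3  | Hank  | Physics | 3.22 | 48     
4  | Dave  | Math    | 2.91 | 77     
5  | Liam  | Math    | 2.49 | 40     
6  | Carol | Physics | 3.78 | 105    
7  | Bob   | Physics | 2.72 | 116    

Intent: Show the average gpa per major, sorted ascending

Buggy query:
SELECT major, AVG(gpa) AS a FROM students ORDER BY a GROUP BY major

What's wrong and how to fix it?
Bug: ORDER BY appears before GROUP BY; SQL clause order requires GROUP BY first

Fix: Reorder: SELECT … FROM … GROUP BY … ORDER BY …

Corrected query:
SELECT major, AVG(gpa) AS a FROM students GROUP BY major ORDER BY a

Result:
major   | a    
--------+------
Math    | 2.64 
Physics | 3.215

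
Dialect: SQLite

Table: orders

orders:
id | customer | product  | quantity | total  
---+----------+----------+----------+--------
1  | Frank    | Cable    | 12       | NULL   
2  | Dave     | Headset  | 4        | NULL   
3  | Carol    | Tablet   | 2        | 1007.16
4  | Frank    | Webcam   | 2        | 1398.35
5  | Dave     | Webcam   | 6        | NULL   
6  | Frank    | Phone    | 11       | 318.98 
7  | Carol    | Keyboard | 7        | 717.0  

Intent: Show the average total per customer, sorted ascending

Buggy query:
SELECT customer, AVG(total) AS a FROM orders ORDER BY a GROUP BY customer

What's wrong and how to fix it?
Bug: ORDER BY appears before GROUP BY; SQL clause order requires GROUP BY first

Fix: Reorder: SELECT … FROM … GROUP BY … ORDER BY …

Corrected query:
SELECT customer, AVG(total) AS a FROM orders GROUP BY customer ORDER BY a

Result:
customer | a      
---------+--------
Dave     | NULL   
Frank    | 858.665
Carol    | 862.08 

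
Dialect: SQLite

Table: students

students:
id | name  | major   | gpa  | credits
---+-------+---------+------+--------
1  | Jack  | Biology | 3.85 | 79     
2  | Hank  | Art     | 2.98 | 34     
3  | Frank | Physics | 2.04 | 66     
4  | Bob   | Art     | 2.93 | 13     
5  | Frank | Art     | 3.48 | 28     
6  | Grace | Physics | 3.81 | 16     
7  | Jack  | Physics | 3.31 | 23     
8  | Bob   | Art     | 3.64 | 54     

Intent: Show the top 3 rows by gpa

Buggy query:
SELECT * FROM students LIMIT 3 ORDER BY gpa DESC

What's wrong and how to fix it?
Bug: LIMIT must come after ORDER BY

Fix: Swap the clauses: ORDER BY first, then LIMIT

Corrected query:
SELECT * FROM students ORDER BY gpa DESC LIMIT 3

Result:
id | name  | major   | gpa  | credits
---+-------+---------+------+--------
1  | Jack  | Biology | 3.85 | 79     
6  | Grace | Physics | 3.81 | 16     
8  | Bob   | Art     | 3.64 | 54     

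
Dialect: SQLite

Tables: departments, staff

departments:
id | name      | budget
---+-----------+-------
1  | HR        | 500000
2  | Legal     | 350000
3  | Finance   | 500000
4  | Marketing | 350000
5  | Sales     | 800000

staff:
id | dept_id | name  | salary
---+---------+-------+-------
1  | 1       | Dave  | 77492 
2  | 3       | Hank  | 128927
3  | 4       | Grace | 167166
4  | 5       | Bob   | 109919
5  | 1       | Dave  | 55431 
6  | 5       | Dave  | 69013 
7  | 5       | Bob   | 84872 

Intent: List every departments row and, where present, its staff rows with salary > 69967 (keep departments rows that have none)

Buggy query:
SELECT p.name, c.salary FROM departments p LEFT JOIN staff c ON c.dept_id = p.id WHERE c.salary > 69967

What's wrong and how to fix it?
Bug: A WHERE condition on the right-hand table after LEFT JOIN drops unmatched parents

Fix: Put 'c.salary > 69967' in the JOIN's ON clause instead of WHERE

Corrected query:
SELECT p.name, c.salary FROM departments p LEFT JOIN staff c ON c.dept_id = p.id AND c.salary > 69967

Result:
name      | salary
----------+-------
HR        | 77492 
Legal     | NULL  
Finance   | 128927
Marketing | 167166
Sales     | 84872 
Sales     | 109919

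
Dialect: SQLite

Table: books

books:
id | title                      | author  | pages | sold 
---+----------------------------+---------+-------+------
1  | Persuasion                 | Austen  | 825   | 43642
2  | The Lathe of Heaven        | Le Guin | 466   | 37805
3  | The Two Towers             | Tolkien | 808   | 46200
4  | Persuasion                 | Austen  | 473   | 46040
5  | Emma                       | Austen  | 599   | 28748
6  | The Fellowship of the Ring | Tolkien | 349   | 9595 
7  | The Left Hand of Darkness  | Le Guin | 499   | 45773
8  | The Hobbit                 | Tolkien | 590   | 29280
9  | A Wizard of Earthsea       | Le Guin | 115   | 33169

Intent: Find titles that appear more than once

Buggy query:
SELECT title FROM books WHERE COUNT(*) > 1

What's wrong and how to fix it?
Bug: COUNT(*) is an aggregate and cannot be used in WHERE

Fix: GROUP BY title, then filter groups with HAVING COUNT(*) > 1

Corrected query:
SELECT title FROM books GROUP BY title HAVING COUNT(*) > 1

Result:
title     
----------
Persuasion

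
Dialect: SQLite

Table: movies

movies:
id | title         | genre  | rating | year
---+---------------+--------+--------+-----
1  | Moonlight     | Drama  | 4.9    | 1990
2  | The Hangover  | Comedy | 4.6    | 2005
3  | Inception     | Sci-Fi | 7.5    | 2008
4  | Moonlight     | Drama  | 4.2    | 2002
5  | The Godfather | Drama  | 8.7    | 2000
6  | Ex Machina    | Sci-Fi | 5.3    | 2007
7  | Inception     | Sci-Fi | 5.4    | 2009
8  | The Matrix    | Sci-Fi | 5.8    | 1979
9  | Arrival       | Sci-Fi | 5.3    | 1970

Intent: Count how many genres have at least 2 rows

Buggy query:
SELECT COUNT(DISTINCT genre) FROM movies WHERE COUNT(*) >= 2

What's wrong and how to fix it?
Bug: COUNT(*) cannot appear in WHERE; the per-group count doesn't exist yet

Fix: Group first with HAVING COUNT(*) >= 2, then COUNT the resulting groups

Corrected query:
SELECT COUNT(*) FROM (SELECT genre FROM movies GROUP BY genre HAVING COUNT(*) >= 2)

Result:
COUNT(*)
--------
2       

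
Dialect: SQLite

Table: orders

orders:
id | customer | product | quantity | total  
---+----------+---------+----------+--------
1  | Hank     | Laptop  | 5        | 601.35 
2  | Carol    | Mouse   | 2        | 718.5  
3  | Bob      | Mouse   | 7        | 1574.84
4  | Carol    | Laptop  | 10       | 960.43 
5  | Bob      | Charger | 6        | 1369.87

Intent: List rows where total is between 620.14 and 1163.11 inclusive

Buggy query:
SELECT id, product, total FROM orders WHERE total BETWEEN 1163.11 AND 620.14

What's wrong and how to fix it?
Bug: BETWEEN expects the lower bound first; with 1163.11 AND 620.14 the range is empty

Fix: Write BETWEEN 620.14 AND 1163.11

Corrected query:
SELECT id, product, total FROM orders WHERE total BETWEEN 620.14 AND 1163.11

Result:
id | product | total 
---+---------+-------
2  | Mouse   | 718.5 
4  | Laptop  | 960.43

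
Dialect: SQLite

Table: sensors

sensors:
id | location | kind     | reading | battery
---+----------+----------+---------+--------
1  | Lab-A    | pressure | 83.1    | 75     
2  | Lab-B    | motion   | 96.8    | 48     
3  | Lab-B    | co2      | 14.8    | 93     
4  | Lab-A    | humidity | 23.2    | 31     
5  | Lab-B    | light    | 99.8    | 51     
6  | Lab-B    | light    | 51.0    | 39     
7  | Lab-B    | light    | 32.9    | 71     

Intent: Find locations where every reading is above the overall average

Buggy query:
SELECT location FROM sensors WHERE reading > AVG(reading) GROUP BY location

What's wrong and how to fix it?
Bug: AVG() is an aggregate; it can't sit directly in WHERE

Fix: Use a subquery for AVG and a HAVING MIN(...) filter so the condition holds for every row in the group

Corrected query:
SELECT location FROM sensors GROUP BY location HAVING MIN(reading) > (SELECT AVG(reading) FROM sensors)

Result:
(no rows)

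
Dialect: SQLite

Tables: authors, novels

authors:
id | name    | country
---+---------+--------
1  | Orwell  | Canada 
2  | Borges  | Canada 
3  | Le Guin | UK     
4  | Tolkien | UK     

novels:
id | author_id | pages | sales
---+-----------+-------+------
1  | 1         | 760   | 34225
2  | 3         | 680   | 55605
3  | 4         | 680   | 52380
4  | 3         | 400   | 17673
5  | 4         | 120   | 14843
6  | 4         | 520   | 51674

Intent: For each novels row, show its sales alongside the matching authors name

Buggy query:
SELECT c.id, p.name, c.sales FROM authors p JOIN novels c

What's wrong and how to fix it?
Bug: JOIN with no ON clause produces a cartesian product; every novels row pairs with every authors row

Fix: Add ON c.author_id = p.id to the JOIN

Corrected query:
SELECT c.id, p.name, c.sales FROM authors p JOIN novels c ON c.author_id = p.id

Result:
id | name    | sales
---+---------+------
1  | Orwell  | 34225
2  | Le Guin | 55605
3  | Tolkien | 52380
4  | Le Guin | 17673
5  | Tolkien | 14843
6  | Tolkien | 51674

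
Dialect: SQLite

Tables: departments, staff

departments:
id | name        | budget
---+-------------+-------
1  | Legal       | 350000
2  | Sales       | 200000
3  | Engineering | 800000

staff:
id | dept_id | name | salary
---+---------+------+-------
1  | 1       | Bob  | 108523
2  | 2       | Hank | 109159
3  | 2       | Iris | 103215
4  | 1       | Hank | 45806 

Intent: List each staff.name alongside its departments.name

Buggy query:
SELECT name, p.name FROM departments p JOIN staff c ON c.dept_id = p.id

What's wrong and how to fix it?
Bug: Both tables have a 'name' column; the unqualified reference is ambiguous

Fix: Qualify the column with its table alias (c.name)

Corrected query:
SELECT c.name, p.name FROM departments p JOIN staff c ON c.dept_id = p.id

Result:
name | name 
-----+------
Bob  | Legal
Hank | Sales
Iris | Sales
Hank | Legal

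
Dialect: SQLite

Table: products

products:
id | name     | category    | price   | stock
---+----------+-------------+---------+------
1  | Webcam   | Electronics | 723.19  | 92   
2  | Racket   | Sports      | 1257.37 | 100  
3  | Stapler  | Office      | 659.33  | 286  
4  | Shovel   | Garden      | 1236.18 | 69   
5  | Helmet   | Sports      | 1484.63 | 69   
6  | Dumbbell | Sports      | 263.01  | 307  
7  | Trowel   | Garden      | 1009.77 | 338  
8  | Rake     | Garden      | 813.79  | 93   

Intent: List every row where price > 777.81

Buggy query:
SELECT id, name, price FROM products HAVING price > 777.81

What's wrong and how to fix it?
Bug: HAVING filters the output of aggregation, but this query has no GROUP BY and no aggregate functions, so SQLite rejects it (HAVING clause on a non-aggregate query); the condition here is per row

Fix: Use WHERE for row-level filtering

Corrected query:
SELECT id, name, price FROM products WHERE price > 777.81

Result:
id | name   | price  
---+--------+--------
2  | Racket | 1257.37
4  | Shovel | 1236.18
5  | Helmet | 1484.63
7  | Trowel | 1009.77
8  | Rake   | 813.79 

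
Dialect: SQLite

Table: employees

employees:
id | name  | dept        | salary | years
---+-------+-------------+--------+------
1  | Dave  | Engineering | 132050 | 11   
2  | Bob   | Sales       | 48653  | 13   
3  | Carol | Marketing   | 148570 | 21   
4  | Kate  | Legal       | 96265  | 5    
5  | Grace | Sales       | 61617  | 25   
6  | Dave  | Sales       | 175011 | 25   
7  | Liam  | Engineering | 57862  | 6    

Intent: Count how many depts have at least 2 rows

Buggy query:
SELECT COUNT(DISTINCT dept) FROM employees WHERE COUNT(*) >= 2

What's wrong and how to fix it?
Bug: COUNT(*) cannot appear in WHERE; the per-group count doesn't exist yet

Fix: Use a subquery that GROUPs and filters with HAVING, then count its rows

Corrected query:
SELECT COUNT(*) FROM (SELECT dept FROM employees GROUP BY dept HAVING COUNT(*) >= 2)

Result:
COUNT(*)
--------
2       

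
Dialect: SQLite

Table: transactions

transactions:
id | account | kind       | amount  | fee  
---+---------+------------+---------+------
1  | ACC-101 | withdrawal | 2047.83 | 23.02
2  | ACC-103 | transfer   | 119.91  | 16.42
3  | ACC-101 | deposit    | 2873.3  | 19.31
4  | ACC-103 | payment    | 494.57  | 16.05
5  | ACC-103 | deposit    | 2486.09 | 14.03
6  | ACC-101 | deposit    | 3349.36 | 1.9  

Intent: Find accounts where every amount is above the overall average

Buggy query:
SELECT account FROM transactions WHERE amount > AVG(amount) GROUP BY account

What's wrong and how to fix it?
Bug: AVG() is an aggregate; it can't sit directly in WHERE

Fix: Use a subquery for AVG and a HAVING MIN(...) filter so the condition holds for every row in the group

Corrected query:
SELECT account FROM transactions GROUP BY account HAVING MIN(amount) > (SELECT AVG(amount) FROM transactions)

Result:
account
-------
ACC-101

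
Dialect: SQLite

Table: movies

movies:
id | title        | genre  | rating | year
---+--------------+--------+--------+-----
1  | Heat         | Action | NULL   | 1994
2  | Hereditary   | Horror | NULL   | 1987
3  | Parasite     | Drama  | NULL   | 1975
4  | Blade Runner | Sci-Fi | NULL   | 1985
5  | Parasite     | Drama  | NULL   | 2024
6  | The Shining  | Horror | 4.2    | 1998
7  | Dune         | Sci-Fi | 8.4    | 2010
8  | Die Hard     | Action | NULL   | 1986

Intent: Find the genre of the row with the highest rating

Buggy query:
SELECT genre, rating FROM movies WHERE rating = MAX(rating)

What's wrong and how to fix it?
Bug: MAX(rating) is an aggregate and cannot be used directly in WHERE

Fix: Use a subquery: WHERE rating = (SELECT MAX(rating) FROM movies)

Corrected query:
SELECT genre, rating FROM movies WHERE rating = (SELECT MAX(rating) FROM movies)

Result:
genre  | rating
-------+-------
Sci-Fi | 8.4   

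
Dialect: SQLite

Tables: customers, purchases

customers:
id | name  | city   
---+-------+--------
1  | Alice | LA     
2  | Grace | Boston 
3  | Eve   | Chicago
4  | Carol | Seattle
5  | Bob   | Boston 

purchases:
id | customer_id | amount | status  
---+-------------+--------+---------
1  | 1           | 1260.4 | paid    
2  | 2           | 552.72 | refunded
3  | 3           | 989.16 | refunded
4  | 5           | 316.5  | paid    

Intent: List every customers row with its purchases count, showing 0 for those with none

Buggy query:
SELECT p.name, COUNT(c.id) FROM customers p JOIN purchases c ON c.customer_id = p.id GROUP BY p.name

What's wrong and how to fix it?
Bug: INNER JOIN drops customers rows that have no matching purchases rows

Fix: Switch to LEFT JOIN to retain unmatched parent rows

Corrected query:
SELECT p.name, COUNT(c.id) FROM customers p LEFT JOIN purchases c ON c.customer_id = p.id GROUP BY p.name

Result:
name  | COUNT(c.id)
------+------------
Alice | 1          
Bob   | 1          
Carol | 0          
Eve   | 1          
Grace | 1          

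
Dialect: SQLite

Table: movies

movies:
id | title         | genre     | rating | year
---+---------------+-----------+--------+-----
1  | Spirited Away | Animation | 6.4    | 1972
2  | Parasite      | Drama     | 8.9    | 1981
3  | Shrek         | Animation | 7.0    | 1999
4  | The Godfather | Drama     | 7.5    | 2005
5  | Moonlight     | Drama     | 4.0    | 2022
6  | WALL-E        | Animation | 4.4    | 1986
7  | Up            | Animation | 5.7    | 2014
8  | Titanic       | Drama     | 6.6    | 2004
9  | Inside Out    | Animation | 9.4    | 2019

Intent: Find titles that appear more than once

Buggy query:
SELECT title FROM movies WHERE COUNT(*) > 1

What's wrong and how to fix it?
Bug: WHERE can't reference COUNT(*); aggregates are computed after WHERE

Fix: GROUP BY title, then filter groups with HAVING COUNT(*) > 1

Corrected query:
SELECT title FROM movies GROUP BY title HAVING COUNT(*) > 1

Result:
(no rows)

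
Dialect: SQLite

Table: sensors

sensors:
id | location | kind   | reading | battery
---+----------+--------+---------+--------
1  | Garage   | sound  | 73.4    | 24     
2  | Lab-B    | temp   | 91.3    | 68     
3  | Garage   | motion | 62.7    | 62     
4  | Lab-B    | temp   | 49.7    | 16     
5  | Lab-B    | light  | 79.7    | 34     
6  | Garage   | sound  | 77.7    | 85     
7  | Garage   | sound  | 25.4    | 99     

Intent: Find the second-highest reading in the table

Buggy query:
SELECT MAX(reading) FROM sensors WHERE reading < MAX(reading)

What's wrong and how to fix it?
Bug: The inner MAX is an aggregate inside WHERE, which is not allowed

Fix: Compute the overall MAX in a subquery, then take MAX of rows below it

Corrected query:
SELECT MAX(reading) FROM sensors WHERE reading < (SELECT MAX(reading) FROM sensors)

Result:
MAX(reading)
------------
79.7        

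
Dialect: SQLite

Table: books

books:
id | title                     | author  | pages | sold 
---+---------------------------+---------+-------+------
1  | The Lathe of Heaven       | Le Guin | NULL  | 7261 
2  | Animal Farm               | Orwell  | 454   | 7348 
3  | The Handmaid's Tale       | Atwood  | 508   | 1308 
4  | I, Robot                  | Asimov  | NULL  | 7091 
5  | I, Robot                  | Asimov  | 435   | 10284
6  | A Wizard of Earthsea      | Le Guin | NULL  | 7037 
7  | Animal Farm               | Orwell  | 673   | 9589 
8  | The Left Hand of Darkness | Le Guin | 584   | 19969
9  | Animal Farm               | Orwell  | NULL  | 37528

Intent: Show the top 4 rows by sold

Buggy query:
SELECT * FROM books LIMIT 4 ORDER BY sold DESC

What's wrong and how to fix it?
Bug: ORDER BY cannot follow LIMIT; LIMIT is the final clause

Fix: Swap the clauses: ORDER BY first, then LIMIT

Corrected query:
SELECT * FROM books ORDER BY sold DESC LIMIT 4

Result:
id | title                     | author  | pages | sold 
---+---------------------------+---------+-------+------
9  | Animal Farm               | Orwell  | NULL  | 37528
8  | The Left Hand of Darkness | Le Guin | 584   | 19969
5  | I, Robot                  | Asimov  | 435   | 10284
7  | Animal Farm               | Orwell  | 673   | 9589 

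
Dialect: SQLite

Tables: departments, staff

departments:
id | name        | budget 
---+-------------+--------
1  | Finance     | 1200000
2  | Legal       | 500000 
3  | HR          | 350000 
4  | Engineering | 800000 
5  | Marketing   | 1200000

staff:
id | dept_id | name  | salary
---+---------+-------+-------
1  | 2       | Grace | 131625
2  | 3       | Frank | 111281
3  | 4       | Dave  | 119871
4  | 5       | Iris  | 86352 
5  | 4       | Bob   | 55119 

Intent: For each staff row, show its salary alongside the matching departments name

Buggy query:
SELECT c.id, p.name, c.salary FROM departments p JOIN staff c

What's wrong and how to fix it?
Bug: JOIN with no ON clause produces a cartesian product; every staff row pairs with every departments row

Fix: Specify the join condition linking the foreign key to the parent id

Corrected query:
SELECT c.id, p.name, c.salary FROM departments p JOIN staff c ON c.dept_id = p.id

Result:
id | name        | salary
---+-------------+-------
1  | Legal       | 131625
2  | HR          | 111281
3  | Engineering | 119871
4  | Marketing   | 86352 
5  | Engineering | 55119 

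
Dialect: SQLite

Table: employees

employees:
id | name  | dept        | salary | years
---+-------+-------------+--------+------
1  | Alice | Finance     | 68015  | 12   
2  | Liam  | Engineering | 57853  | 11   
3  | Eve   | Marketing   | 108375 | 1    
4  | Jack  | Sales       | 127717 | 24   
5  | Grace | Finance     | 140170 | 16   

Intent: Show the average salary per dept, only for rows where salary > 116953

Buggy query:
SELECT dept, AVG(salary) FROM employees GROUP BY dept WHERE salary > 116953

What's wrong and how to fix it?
Bug: WHERE cannot follow GROUP BY

Fix: Move the WHERE clause before GROUP BY

Corrected query:
SELECT dept, AVG(salary) FROM employees WHERE salary > 116953 GROUP BY dept

Result:
dept    | AVG(salary)
--------+------------
Finance | 140170     
Sales   | 127717     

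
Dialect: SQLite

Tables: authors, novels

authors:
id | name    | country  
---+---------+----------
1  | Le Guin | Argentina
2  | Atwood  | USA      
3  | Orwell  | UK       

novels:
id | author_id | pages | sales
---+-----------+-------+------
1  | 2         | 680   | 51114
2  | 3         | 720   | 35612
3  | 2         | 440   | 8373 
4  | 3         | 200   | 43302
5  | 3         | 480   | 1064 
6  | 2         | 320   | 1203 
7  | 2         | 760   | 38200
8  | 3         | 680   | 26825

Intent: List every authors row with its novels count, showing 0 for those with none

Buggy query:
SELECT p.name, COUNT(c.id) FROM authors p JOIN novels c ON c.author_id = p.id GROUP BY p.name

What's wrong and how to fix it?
Bug: An inner join excludes parents with zero children

Fix: Use LEFT JOIN so parents without children still appear (COUNT(c.id) gives 0)

Corrected query:
SELECT p.name, COUNT(c.id) FROM authors p LEFT JOIN novels c ON c.author_id = p.id GROUP BY p.name

Result:
name    | COUNT(c.id)
--------+------------
Atwood  | 4          
Le Guin | 0          
Orwell  | 4          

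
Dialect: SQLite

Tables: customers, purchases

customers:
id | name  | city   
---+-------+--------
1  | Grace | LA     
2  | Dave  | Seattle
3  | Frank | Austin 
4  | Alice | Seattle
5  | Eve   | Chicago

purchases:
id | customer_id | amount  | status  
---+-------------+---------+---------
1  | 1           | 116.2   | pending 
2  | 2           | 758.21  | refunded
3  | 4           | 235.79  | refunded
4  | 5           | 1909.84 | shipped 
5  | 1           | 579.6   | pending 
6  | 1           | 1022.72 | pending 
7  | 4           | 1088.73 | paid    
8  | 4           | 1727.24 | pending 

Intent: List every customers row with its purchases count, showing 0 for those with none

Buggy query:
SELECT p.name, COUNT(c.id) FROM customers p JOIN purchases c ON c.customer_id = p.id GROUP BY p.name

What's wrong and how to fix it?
Bug: INNER JOIN drops customers rows that have no matching purchases rows

Fix: Use LEFT JOIN so parents without children still appear (COUNT(c.id) gives 0)

Corrected query:
SELECT p.name, COUNT(c.id) FROM customers p LEFT JOIN purchases c ON c.customer_id = p.id GROUP BY p.name

Result:
name  | COUNT(c.id)
------+------------
Alice | 3          
Dave  | 1          
Eve   | 1          
Frank | 0          
Grace | 3          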